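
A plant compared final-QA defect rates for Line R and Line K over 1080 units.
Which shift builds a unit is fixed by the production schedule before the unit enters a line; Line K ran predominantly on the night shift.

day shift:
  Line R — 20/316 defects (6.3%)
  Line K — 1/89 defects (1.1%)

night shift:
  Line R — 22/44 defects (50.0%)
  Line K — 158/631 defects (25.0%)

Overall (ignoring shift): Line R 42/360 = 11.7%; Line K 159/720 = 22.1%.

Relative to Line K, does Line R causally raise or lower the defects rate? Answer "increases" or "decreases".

Within every shift level Line K has the lower rate, yet pooled Line R does — Simpson's reversal.
Since shift is a pre-existing factor (not a product of the line) and it affects the outcome on its own, it is a confounder. The stratified rates, not the pooled rate, identify the causal effect.
Within each level — day shift: 6.3% vs 1.1%; night shift: 50.0% vs 25.0% — Line K is lower every time.

increases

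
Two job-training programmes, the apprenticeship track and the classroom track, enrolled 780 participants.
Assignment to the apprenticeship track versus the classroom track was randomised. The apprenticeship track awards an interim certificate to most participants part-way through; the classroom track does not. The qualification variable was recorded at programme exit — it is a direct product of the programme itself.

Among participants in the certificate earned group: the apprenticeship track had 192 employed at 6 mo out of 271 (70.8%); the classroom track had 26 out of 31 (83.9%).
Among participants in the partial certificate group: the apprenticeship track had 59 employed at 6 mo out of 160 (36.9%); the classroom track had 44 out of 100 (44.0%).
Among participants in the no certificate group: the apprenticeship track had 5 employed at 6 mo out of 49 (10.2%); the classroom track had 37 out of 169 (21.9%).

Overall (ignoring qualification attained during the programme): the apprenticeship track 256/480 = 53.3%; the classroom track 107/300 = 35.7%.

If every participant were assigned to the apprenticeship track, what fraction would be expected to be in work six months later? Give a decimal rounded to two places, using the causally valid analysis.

the classroom track is higher inside every qualification attained during the programme stratum but the apprenticeship track is higher in aggregate. Whether to stratify depends on how qualification attained during the programme relates to the programme.
Because the programme influences qualification attained during the programme, qualification attained during the programme is a post-treatment mediator, not a confounder. Stratifying on it would bias the estimate; the causal effect is the crude pooled difference.
So P(outcome | do(the apprenticeship track)) is just the pooled rate for the apprenticeship track: 256/480 = 0.533.

0.53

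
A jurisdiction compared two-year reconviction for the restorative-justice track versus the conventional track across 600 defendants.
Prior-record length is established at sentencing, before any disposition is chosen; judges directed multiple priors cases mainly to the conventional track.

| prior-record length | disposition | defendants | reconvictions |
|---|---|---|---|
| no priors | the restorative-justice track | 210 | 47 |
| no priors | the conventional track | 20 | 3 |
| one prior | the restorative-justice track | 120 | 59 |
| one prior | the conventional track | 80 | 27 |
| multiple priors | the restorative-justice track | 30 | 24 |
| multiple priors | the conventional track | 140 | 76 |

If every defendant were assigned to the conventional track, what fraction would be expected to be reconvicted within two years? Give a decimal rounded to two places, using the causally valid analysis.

0.32

Since prior-record length is a pre-existing factor (not a product of the disposition) and it affects the outcome on its own, it is a confounder. The stratified rates, not the pooled rate, identify the causal effect.
Standardising the conventional track to the population prior-record length mix: 0.383·3/20 + 0.333·27/80 + 0.283·76/140 = 0.324.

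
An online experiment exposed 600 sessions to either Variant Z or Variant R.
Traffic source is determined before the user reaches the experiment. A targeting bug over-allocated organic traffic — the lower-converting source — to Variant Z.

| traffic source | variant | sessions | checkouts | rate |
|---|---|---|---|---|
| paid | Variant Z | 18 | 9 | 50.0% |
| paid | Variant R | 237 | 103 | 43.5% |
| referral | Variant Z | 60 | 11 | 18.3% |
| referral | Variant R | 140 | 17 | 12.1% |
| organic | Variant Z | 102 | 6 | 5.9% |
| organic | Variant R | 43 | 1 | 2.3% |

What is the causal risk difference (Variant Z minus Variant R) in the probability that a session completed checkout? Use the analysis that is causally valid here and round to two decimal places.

+0.06

The traffic source-specific comparison favours Variant Z throughout, but the pooled figures favour Variant R. The question is whether to condition on traffic source.
Since traffic source is a pre-existing factor (not a product of the variant) and it affects the outcome on its own, it is a confounder. The stratified rates, not the pooled rate, identify the causal effect.
Adjusting over the population distribution of traffic source: 0.425·(0.500−0.435) + 0.333·(0.183−0.121) + 0.242·(0.059−0.023) = +0.057.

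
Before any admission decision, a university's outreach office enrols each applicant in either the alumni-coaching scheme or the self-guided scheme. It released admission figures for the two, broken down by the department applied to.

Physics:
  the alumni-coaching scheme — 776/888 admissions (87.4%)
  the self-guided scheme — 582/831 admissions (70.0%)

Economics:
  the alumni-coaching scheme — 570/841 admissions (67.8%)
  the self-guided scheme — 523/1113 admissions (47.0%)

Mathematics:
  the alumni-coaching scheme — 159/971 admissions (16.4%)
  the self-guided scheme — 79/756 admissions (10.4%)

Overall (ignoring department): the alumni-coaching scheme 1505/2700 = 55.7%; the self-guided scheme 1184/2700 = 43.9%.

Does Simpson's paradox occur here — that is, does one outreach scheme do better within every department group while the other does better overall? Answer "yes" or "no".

Within each department level (Physics 87.4% vs 70.0%; Economics 67.8% vs 47.0%; Mathematics 16.4% vs 10.4%), the alumni-coaching scheme has the higher rate every time. Pooled: 55.7% vs 43.9% — the alumni-coaching scheme has the higher rate overall. They agree.

no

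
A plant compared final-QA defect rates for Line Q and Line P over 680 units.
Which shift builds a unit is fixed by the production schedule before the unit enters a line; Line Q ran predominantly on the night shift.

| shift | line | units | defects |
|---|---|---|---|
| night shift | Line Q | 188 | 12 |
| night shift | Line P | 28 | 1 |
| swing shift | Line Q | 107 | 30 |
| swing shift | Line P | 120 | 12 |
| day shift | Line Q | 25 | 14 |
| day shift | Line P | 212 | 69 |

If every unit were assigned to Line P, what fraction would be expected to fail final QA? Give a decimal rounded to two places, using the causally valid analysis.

Nothing the line does changes shift; the imbalance is an allocation artefact. With shift also predicting the outcome, the pooled figure is confounded, and the within-stratum comparison is the causal one.
Standardising Line P to the population shift mix: 0.318·1/28 + 0.334·12/120 + 0.349·69/212 = 0.158.

0.16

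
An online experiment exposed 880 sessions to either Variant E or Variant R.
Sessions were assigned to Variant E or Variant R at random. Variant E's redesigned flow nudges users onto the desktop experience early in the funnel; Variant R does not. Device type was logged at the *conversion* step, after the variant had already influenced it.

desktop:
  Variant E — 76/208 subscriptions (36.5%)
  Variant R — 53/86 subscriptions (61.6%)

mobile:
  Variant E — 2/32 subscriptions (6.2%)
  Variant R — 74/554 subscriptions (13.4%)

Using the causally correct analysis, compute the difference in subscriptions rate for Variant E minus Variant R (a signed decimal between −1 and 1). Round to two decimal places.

+0.13

Variant R is higher inside every device type stratum but Variant E is higher in aggregate. Whether to stratify depends on how device type relates to the variant.
Because the variant influences device type, device type is a post-treatment mediator, not a confounder. Stratifying on it would bias the estimate; the causal effect is the crude pooled difference.
The causal difference is the pooled difference: 0.325 − 0.198 = +0.127.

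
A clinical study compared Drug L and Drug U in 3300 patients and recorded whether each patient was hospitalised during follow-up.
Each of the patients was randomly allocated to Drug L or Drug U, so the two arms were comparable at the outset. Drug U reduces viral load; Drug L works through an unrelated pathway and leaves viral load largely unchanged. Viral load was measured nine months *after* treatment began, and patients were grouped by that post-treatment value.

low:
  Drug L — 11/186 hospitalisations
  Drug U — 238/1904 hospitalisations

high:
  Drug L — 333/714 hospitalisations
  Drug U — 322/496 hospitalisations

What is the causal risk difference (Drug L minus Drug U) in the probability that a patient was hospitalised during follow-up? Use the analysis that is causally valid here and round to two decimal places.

The viral load-specific comparison favours Drug L throughout, but the pooled figures favour Drug U. The question is whether to condition on viral load.
Viral load is recorded after the drug and is itself shifted by it — it sits on the causal path from drug to outcome. Conditioning on a mediator would strip out part of the effect we want; the pooled comparison gives the total causal effect.
The causal difference is the pooled difference: 0.382 − 0.233 = +0.149.

+0.15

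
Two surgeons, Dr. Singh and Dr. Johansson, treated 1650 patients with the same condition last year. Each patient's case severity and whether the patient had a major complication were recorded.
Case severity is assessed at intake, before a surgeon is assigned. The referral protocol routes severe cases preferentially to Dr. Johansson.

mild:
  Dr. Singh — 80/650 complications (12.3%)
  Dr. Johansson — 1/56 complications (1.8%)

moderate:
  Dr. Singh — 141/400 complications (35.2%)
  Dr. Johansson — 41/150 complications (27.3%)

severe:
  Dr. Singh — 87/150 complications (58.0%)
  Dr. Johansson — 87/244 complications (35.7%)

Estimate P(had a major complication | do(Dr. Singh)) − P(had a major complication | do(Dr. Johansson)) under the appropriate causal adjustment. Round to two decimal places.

Dr. Johansson is lower inside every case severity stratum but Dr. Singh is lower in aggregate. Whether to stratify depends on how case severity relates to the surgeon.
Here case severity is a common cause — it drives both which surgeon a case falls under and the outcome. The crude comparison mixes populations; the stratum-specific rates are the causally relevant ones.
Adjusting over the population distribution of case severity: 0.428·(0.123−0.018) + 0.333·(0.352−0.273) + 0.239·(0.580−0.357) = +0.125.

+0.12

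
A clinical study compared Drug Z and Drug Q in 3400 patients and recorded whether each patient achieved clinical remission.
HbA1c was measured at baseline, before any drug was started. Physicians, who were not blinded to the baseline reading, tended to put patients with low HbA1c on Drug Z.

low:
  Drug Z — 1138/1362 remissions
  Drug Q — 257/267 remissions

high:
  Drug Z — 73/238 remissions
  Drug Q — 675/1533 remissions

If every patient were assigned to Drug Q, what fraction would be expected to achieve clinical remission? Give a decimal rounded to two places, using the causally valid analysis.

0.69

The stratified and pooled comparisons disagree (Drug Q wins within each HbA1c; Drug Z wins overall), so the answer turns on the causal role of HbA1c.
HbA1c satisfies the back-door criterion: it is not a descendant of the drug, and it blocks the spurious path from drug to outcome. Adjusting for it (i.e., using the within-HbA1c rates) gives the causal effect.
Standardising Drug Q to the population HbA1c mix: 0.479·257/267 + 0.521·675/1533 = 0.691.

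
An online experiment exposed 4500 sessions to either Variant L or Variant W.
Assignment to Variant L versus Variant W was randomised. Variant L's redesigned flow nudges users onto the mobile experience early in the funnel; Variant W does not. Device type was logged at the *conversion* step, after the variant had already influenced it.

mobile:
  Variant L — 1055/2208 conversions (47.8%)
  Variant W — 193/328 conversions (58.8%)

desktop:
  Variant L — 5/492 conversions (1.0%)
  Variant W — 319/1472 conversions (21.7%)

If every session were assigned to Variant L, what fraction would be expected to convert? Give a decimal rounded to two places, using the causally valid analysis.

Variant W is higher inside every device type stratum but Variant L is higher in aggregate. Whether to stratify depends on how device type relates to the variant.
The distribution of device type is itself part of what the variant does — it is an intermediate outcome. Holding it fixed would remove that part of the effect; the total effect is the pooled difference.
So P(outcome | do(Variant L)) is just the pooled rate for Variant L: 1060/2700 = 0.393.

0.39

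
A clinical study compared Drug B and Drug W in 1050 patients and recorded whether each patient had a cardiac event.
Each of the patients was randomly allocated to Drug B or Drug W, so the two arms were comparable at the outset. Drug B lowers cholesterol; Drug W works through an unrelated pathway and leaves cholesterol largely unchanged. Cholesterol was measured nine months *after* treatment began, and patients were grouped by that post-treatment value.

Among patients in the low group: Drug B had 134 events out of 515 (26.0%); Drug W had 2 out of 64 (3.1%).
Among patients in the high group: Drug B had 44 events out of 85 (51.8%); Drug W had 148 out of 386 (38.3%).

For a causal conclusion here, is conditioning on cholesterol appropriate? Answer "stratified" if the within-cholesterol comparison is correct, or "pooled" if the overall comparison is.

Within every cholesterol level Drug W has the lower rate, yet pooled Drug B does — Simpson's reversal.
Cholesterol lies on the pathway drug → cholesterol → outcome, so adjusting for it blocks the indirect effect. For the total causal effect of drug, use the unadjusted pooled rates.
Pooled: Drug B 29.7% vs Drug W 33.3%; Drug B is lower overall.

pooled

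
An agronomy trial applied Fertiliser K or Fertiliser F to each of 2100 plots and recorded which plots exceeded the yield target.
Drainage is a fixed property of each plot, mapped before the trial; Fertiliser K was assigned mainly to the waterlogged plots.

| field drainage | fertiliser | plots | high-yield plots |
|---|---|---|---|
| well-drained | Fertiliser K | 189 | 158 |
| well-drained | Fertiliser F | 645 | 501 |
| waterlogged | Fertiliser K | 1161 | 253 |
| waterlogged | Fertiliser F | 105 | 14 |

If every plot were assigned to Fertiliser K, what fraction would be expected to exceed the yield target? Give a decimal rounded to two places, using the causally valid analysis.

Field drainage differs across fertilisers for reasons unrelated to any effect of the fertiliser itself, and it separately predicts the outcome — a classic confounder. We must compare within field drainage levels.
Standardising Fertiliser K to the population field drainage mix: 0.397·158/189 + 0.603·253/1161 = 0.463.

0.46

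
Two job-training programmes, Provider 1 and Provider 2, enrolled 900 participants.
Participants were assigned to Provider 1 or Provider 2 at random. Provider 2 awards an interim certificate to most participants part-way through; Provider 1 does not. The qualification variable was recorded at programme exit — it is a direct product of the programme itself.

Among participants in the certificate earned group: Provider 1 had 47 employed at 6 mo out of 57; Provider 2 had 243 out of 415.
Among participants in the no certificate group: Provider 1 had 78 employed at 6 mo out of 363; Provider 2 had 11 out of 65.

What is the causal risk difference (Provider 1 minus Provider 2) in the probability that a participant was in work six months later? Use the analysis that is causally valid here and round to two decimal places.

Stratifying would compare programmes among participants the programmes themselves sorted into qualification attained during the programme groups — a form of selection on an intermediate. The unconditioned pooled rates give the total causal effect.
The causal difference is the pooled difference: 0.298 − 0.529 = -0.232.

-0.23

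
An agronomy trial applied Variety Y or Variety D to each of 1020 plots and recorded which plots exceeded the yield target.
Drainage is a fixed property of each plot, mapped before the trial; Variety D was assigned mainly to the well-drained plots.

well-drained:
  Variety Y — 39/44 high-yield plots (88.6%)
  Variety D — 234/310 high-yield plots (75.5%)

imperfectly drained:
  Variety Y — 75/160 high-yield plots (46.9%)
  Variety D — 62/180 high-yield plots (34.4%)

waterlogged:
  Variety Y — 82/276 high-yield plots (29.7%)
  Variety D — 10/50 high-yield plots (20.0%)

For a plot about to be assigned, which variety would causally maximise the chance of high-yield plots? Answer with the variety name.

Variety Y

Within every field drainage level Variety Y has the higher rate, yet pooled Variety D does — Simpson's reversal.
The imbalance in field drainage arose from how plots were allocated, not from anything the variety did; and field drainage independently affects the outcome. The pooled gap is confounded — condition on field drainage.
Within each level — well-drained: 88.6% vs 75.5%; imperfectly drained: 46.9% vs 34.4%; waterlogged: 29.7% vs 20.0% — Variety Y is higher every time.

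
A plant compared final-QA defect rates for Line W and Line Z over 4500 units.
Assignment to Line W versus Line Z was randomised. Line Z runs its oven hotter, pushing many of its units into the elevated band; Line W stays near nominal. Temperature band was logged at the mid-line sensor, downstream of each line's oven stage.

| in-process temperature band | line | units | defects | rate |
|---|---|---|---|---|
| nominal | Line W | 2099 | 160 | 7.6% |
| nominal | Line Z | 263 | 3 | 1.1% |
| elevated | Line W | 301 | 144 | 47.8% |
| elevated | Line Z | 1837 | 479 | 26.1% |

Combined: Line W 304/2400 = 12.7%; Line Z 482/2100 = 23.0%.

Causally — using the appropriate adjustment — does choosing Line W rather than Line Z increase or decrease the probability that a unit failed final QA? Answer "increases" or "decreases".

decreases

Within every in-process temperature band level Line Z has the lower rate, yet pooled Line W does — Simpson's reversal.
In-process temperature band is recorded after the line and is itself shifted by it — it sits on the causal path from line to outcome. Conditioning on a mediator would strip out part of the effect we want; the pooled comparison gives the total causal effect.
Pooled: Line W 12.7% vs Line Z 23.0%; Line W is lower overall.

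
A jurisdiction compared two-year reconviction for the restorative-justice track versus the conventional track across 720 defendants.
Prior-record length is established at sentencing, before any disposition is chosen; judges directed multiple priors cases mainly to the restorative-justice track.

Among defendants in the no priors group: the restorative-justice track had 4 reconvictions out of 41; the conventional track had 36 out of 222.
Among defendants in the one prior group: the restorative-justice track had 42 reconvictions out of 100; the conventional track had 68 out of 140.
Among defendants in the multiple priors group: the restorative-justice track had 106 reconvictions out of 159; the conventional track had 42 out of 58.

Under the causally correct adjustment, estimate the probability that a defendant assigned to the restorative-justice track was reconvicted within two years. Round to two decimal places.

0.38

Here prior-record length is a common cause — it drives both which disposition a case falls under and the outcome. The crude comparison mixes populations; the stratum-specific rates are the causally relevant ones.
Standardising the restorative-justice track to the population prior-record length mix: 0.365·4/41 + 0.333·42/100 + 0.301·106/159 = 0.377.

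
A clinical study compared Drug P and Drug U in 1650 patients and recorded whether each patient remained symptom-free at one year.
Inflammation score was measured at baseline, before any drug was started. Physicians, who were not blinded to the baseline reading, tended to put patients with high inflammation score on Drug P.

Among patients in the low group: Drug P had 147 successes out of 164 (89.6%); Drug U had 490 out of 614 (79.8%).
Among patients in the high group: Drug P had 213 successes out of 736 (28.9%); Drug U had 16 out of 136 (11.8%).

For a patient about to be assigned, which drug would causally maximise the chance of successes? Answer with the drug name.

Drug P

Drug P is higher inside every inflammation score stratum but Drug U is higher in aggregate. Whether to stratify depends on how inflammation score relates to the drug.
Since inflammation score is a pre-existing factor (not a product of the drug) and it affects the outcome on its own, it is a confounder. The stratified rates, not the pooled rate, identify the causal effect.
Within each level — low: 89.6% vs 79.8%; high: 28.9% vs 11.8% — Drug P is higher every time.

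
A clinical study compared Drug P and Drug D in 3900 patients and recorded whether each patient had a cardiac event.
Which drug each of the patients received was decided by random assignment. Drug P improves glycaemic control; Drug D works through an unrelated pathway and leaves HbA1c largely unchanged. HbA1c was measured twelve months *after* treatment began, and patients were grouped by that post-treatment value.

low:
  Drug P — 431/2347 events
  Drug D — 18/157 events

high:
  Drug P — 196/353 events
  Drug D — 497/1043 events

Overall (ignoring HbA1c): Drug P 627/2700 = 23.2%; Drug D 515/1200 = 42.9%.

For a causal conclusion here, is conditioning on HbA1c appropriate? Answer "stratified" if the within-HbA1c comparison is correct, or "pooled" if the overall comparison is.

Because the drug influences HbA1c, HbA1c is a post-treatment mediator, not a confounder. Stratifying on it would bias the estimate; the causal effect is the crude pooled difference.
Pooled: Drug P 23.2% vs Drug D 42.9%; Drug P is lower overall.

pooled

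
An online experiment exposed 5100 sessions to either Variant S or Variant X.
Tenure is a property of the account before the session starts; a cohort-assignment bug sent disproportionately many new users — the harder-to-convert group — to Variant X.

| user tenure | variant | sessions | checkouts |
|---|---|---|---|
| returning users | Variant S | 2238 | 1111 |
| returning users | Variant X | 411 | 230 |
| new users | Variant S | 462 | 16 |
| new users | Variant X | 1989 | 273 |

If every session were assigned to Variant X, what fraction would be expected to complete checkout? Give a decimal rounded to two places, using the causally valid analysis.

0.36

The user tenure-specific comparison favours Variant X throughout, but the pooled figures favour Variant S. The question is whether to condition on user tenure.
Here user tenure is a common cause — it drives both which variant a case falls under and the outcome. The crude comparison mixes populations; the stratum-specific rates are the causally relevant ones.
Standardising Variant X to the population user tenure mix: 0.519·230/411 + 0.481·273/1989 = 0.357.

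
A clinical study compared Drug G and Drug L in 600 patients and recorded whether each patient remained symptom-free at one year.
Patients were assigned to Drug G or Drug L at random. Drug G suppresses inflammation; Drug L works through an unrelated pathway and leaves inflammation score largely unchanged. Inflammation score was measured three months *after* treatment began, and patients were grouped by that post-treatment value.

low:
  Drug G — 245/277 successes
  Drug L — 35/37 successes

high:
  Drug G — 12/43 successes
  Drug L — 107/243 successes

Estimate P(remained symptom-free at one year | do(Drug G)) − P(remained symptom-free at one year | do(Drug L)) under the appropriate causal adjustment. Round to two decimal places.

+0.30

Inflammation score here is a post-treatment variable shaped by the drug; conditioning on it would introduce bias rather than remove it. The overall comparison is the causal one.
The causal difference is the pooled difference: 0.803 − 0.507 = +0.296.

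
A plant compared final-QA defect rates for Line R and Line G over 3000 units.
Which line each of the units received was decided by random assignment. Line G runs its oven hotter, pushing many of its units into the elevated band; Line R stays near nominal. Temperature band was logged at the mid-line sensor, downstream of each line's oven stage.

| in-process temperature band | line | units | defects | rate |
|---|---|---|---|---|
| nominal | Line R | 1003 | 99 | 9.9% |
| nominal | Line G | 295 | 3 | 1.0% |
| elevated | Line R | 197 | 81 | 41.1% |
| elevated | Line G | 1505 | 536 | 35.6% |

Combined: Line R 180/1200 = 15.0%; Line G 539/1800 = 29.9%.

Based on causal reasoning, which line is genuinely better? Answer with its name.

Line R

Because the line influences in-process temperature band, in-process temperature band is a post-treatment mediator, not a confounder. Stratifying on it would bias the estimate; the causal effect is the crude pooled difference.
Pooled: Line R 15.0% vs Line G 29.9%; Line R is lower overall.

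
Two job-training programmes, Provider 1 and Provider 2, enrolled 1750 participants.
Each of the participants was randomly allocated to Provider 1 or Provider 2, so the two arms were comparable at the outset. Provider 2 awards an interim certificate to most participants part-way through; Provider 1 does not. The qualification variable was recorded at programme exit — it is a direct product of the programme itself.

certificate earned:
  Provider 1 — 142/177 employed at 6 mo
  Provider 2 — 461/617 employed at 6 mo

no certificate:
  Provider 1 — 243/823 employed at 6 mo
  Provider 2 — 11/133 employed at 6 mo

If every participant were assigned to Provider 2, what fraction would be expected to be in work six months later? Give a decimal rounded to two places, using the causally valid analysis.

Qualification attained during the programme here is a post-treatment variable shaped by the programme; conditioning on it would introduce bias rather than remove it. The overall comparison is the causal one.
So P(outcome | do(Provider 2)) is just the pooled rate for Provider 2: 472/750 = 0.629.

0.63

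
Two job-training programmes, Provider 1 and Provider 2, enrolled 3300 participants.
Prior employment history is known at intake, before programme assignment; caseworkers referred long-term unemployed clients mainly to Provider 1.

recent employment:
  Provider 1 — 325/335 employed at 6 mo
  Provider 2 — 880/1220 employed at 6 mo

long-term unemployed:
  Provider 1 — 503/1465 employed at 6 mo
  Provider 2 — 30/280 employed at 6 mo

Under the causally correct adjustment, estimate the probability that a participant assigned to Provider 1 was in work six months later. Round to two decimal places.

Since prior employment history is a pre-existing factor (not a product of the programme) and it affects the outcome on its own, it is a confounder. The stratified rates, not the pooled rate, identify the causal effect.
Standardising Provider 1 to the population prior employment history mix: 0.471·325/335 + 0.529·503/1465 = 0.639.

0.64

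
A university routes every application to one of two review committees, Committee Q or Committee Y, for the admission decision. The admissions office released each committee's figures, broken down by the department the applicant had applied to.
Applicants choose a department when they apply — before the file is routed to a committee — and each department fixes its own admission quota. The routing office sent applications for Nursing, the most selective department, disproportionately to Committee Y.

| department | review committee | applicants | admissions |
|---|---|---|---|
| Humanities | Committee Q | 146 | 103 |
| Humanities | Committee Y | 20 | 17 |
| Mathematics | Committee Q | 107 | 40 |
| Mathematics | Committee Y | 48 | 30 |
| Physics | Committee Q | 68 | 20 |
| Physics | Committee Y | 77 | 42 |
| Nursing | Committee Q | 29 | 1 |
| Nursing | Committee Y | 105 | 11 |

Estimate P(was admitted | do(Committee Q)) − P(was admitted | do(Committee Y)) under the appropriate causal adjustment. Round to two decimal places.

-0.18

Within every department level Committee Y has the higher rate, yet pooled Committee Q does — Simpson's reversal.
Here department is a common cause — it drives both which review committee a case falls under and the outcome. The crude comparison mixes populations; the stratum-specific rates are the causally relevant ones.
Adjusting over the population distribution of department: 0.277·(0.705−0.850) + 0.258·(0.374−0.625) + 0.242·(0.294−0.545) + 0.223·(0.034−0.105) = -0.181.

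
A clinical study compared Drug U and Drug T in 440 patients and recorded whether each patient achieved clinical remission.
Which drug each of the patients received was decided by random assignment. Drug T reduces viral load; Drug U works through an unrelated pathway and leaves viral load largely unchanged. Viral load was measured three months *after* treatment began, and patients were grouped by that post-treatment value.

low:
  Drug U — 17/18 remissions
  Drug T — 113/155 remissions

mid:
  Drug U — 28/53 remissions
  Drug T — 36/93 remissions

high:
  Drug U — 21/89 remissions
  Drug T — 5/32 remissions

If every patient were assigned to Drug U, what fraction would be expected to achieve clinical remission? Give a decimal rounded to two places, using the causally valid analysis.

0.41

Within every viral load level Drug U has the higher rate, yet pooled Drug T does — Simpson's reversal.
Viral load is recorded after the drug and is itself shifted by it — it sits on the causal path from drug to outcome. Conditioning on a mediator would strip out part of the effect we want; the pooled comparison gives the total causal effect.
So P(outcome | do(Drug U)) is just the pooled rate for Drug U: 66/160 = 0.412.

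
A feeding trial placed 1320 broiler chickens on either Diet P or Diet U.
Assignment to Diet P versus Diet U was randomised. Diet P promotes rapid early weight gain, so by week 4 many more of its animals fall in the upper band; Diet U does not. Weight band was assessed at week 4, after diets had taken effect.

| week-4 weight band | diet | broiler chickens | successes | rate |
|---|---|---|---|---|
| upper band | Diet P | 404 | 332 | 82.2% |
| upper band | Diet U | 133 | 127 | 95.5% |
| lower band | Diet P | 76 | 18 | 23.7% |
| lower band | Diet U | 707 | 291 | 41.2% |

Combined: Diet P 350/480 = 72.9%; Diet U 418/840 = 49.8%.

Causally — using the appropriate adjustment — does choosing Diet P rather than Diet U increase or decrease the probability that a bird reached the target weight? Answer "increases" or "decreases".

The week-4 weight band-specific comparison favours Diet U throughout, but the pooled figures favour Diet P. The question is whether to condition on week-4 weight band.
Week-4 weight band is downstream of the diet. One should not condition on a consequence of treatment, so the overall rates are the right comparison.
Pooled: Diet P 72.9% vs Diet U 49.8%; Diet P is higher overall.

increases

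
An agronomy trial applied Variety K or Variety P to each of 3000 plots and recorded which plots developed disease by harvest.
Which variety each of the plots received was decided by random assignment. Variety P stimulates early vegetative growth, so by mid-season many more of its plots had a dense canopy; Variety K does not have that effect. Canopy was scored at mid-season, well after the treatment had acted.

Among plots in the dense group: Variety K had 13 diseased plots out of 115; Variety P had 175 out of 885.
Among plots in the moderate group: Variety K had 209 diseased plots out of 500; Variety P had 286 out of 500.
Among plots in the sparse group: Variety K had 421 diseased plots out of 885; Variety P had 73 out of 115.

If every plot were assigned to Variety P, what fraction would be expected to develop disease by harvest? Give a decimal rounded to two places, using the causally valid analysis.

0.36

Mid-season canopy here is a post-treatment variable shaped by the variety; conditioning on it would introduce bias rather than remove it. The overall comparison is the causal one.
So P(outcome | do(Variety P)) is just the pooled rate for Variety P: 534/1500 = 0.356.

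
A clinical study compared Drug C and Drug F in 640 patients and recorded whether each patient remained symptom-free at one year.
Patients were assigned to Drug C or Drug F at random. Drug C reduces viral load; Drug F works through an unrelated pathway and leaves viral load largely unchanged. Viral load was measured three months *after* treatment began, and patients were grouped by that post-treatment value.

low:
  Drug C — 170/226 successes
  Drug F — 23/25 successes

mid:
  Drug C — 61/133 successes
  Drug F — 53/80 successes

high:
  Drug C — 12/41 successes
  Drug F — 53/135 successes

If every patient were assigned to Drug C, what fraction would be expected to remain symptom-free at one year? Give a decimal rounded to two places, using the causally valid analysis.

0.61

Viral load here is a post-treatment variable shaped by the drug; conditioning on it would introduce bias rather than remove it. The overall comparison is the causal one.
So P(outcome | do(Drug C)) is just the pooled rate for Drug C: 243/400 = 0.608.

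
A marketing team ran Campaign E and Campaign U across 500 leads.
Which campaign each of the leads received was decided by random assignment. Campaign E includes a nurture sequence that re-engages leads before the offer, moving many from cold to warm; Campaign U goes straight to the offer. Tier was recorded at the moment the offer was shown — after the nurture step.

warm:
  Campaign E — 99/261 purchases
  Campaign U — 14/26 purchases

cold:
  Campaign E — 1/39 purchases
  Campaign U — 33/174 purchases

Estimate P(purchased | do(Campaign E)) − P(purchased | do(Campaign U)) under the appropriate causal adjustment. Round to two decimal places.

+0.10

The stratified and pooled comparisons disagree (Campaign U wins within each engagement tier; Campaign E wins overall), so the answer turns on the causal role of engagement tier.
Engagement tier is recorded after the campaign and is itself shifted by it — it sits on the causal path from campaign to outcome. Conditioning on a mediator would strip out part of the effect we want; the pooled comparison gives the total causal effect.
The causal difference is the pooled difference: 0.333 − 0.235 = +0.098.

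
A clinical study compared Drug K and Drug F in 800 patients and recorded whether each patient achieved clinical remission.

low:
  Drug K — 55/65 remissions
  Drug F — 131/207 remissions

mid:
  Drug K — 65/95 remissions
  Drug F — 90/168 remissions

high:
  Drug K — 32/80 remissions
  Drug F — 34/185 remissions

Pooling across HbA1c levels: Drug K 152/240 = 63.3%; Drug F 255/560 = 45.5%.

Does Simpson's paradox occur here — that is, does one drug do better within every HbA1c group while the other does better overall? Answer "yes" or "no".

no

Within each HbA1c level (low 84.6% vs 63.3%; mid 68.4% vs 53.6%; high 40.0% vs 18.4%), Drug K has the higher rate every time. Pooled: 63.3% vs 45.5% — Drug K has the higher rate overall. They agree.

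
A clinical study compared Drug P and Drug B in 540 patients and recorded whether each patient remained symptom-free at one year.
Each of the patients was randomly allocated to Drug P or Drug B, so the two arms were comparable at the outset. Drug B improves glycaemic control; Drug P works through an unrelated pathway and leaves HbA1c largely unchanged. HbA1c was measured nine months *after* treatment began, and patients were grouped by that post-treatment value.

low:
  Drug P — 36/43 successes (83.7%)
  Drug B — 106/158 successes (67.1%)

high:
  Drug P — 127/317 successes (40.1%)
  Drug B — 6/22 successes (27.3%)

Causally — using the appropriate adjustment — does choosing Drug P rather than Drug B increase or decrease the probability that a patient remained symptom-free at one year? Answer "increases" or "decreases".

HbA1c is recorded after the drug and is itself shifted by it — it sits on the causal path from drug to outcome. Conditioning on a mediator would strip out part of the effect we want; the pooled comparison gives the total causal effect.
Pooled: Drug P 45.3% vs Drug B 62.2%; Drug B is higher overall.

decreases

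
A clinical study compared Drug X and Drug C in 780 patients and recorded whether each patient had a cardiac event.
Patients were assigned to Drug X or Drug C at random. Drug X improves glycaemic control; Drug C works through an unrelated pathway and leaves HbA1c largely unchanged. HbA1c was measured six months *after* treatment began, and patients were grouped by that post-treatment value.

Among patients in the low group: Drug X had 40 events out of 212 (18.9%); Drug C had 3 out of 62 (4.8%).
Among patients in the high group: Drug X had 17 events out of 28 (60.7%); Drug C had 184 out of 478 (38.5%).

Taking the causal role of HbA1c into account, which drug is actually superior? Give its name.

Drug X

HbA1c is downstream of the drug. One should not condition on a consequence of treatment, so the overall rates are the right comparison.
Pooled: Drug X 23.8% vs Drug C 34.6%; Drug X is lower overall.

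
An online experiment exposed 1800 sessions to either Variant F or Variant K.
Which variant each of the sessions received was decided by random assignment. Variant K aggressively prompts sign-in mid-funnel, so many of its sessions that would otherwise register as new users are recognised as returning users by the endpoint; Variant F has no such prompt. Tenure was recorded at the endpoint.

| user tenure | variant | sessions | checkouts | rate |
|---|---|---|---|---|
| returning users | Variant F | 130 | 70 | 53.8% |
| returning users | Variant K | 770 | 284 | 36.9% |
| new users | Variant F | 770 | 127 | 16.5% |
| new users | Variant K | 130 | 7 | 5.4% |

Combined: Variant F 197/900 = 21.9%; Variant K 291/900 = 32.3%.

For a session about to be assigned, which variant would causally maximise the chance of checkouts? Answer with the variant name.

The user tenure-specific comparison favours Variant F throughout, but the pooled figures favour Variant K. The question is whether to condition on user tenure.
The distribution of user tenure is itself part of what the variant does — it is an intermediate outcome. Holding it fixed would remove that part of the effect; the total effect is the pooled difference.
Pooled: Variant F 21.9% vs Variant K 32.3%; Variant K is higher overall.

Variant K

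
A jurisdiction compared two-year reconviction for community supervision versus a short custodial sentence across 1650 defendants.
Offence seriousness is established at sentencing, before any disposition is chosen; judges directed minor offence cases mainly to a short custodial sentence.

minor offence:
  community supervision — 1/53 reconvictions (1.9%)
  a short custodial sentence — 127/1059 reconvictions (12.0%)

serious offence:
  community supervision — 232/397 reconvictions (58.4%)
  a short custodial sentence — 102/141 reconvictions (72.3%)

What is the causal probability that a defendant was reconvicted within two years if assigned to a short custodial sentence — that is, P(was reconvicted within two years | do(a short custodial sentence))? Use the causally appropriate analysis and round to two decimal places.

0.32

Within every offence seriousness level community supervision has the lower rate, yet pooled a short custodial sentence does — Simpson's reversal.
Here offence seriousness is a common cause — it drives both which disposition a case falls under and the outcome. The crude comparison mixes populations; the stratum-specific rates are the causally relevant ones.
Standardising a short custodial sentence to the population offence seriousness mix: 0.674·127/1059 + 0.326·102/141 = 0.317.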